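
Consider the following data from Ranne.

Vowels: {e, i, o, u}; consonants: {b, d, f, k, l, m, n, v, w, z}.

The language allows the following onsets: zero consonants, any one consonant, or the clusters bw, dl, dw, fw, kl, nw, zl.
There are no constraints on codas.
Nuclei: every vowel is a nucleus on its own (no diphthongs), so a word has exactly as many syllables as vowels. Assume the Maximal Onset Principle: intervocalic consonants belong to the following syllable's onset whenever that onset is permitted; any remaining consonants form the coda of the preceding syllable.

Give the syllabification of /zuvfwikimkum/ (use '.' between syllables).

zuv.fwi.kim.kum

Vowels present: u, i, i, u; each is a nucleus, giving 4 syllables.
σ1/σ2 boundary: /vfw/; trying suffixes from longest down, /fw/ is the first permitted one, so coda /v/ | onset /fw/.
σ2/σ3 boundary: /k/ is a single consonant, so it becomes the next onset.
σ3/σ4 boundary: /mk/; trying suffixes from longest down, /k/ is the first permitted one, so coda /m/ | onset /k/.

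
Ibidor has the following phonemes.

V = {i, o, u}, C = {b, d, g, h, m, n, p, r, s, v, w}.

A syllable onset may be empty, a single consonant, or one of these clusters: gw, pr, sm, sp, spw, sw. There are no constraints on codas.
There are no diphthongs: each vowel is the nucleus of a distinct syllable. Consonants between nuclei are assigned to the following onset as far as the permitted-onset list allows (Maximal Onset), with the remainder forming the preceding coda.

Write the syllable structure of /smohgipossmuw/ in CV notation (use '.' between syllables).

CCVC.CV.CVC.CCVC

Vowels present: o, i, o, u; each is a nucleus, giving 4 syllables.
V1 /o/ – V2 /i/: /hg/ — longest licit onset from the right is /g/, leaving /h/ as coda.
V2 /i/ – V3 /o/: /p/ is a single consonant, so it becomes the next onset.
V3 /o/ – V4 /u/: /ssm/ splits as /s/ + /sm/ (/sm/ is the longest suffix that is a licit onset).
Result: smoh.gi.pos.smuw.
Mapping each syllable to C/V: /smoh/ → CCVC, /gi/ → CV, /pos/ → CVC, /smuw/ → CCVC.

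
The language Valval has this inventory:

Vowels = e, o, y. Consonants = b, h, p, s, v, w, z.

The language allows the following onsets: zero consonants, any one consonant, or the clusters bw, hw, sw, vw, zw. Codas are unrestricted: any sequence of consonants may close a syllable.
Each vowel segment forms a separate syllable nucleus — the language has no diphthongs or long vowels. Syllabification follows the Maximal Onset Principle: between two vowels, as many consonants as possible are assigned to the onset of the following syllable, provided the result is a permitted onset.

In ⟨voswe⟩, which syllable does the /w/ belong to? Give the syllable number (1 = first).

The vowels are o, e — 2 nuclei, so 2 syllables.
Between /o/ (V1) and /e/ (V2): cluster /sw/ — /sw/ is itself a permitted onset, so the whole cluster goes right; preceding coda = ∅.
Putting it together: vo.swe.
The /w/ is in the onset of syllable 2 (/swe/).

2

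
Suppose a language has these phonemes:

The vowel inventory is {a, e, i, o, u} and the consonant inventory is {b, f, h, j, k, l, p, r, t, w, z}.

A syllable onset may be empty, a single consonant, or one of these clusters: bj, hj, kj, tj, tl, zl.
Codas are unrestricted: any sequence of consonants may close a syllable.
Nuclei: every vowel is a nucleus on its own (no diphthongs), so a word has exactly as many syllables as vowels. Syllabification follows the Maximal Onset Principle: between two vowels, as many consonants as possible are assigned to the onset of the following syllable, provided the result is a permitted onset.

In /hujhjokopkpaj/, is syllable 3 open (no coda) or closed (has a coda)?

The vowels are u, o, o, a — 4 nuclei, so 4 syllables.
Between /u/ (V1) and /o/ (V2): /jhj/; trying suffixes from longest down, /hj/ is the first permitted one, so coda /j/ | onset /hj/.
Between /o/ (V2) and /o/ (V3): /k/ → onset of the next syllable (single consonants are always licit onsets).
Between /o/ (V3) and /a/ (V4): cluster /pkp/ — the longest permitted-onset suffix is /p/; onset = /p/, preceding coda = /pk/.
Result: huj.hjo.kopk.paj.
Syllable 3 is /kopk/ with coda /pk/, so it is closed.

closed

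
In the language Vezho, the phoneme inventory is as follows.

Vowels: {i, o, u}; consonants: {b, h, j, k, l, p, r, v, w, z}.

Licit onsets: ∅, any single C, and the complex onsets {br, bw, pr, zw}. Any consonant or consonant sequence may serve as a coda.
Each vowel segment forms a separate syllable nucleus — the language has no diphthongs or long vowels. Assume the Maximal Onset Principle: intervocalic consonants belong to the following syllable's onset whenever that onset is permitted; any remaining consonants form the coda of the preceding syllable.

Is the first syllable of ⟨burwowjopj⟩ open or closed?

closed

Nuclei (vowels): u, o, o → 3 syllables.
Between /u/ (V1) and /o/ (V2): /rw/; trying suffixes from longest down, /w/ is the first permitted one, so coda /r/ | onset /w/.
Between /o/ (V2) and /o/ (V3): /wj/ — longest licit onset from the right is /j/, leaving /w/ as coda.
Result: bur.wow.jopj.
Syllable 1 is /bur/ with coda /r/, so it is closed.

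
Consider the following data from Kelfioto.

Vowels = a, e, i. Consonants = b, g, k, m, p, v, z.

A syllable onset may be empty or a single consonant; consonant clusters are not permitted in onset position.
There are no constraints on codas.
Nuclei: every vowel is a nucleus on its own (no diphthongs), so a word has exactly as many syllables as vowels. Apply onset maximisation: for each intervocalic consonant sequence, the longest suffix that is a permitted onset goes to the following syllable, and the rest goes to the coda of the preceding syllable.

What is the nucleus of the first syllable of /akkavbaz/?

Nuclei (vowels): a, a, a → 3 syllables.
The first nucleus (vowel 1 from the left) is /a/.

a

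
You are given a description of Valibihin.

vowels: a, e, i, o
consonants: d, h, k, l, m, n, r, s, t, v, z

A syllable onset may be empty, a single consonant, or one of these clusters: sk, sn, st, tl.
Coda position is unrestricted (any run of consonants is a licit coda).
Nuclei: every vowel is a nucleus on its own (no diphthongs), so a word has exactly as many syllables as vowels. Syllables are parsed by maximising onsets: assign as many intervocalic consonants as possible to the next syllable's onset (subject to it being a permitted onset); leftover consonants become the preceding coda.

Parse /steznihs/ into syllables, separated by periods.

stez.nihs

Vowels present: e, i; each is a nucleus, giving 2 syllables.
Between /e/ (V1) and /i/ (V2): /zn/ — longest licit onset from the right is /n/, leaving /z/ as coda.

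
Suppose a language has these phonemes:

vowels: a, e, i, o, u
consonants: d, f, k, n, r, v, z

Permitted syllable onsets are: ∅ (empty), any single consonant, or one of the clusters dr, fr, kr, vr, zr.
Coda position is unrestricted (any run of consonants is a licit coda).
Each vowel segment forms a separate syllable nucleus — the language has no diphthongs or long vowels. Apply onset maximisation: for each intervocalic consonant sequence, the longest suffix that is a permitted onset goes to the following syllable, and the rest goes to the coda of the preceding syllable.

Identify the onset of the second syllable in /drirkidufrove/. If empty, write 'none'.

k

The vowels are i, i, u, o, e — 5 nuclei, so 5 syllables.
V1 /i/ – V2 /i/: /rk/ — longest licit onset from the right is /k/, leaving /r/ as coda.
V2 /i/ – V3 /u/: /d/ → onset of the next syllable (single consonants are always licit onsets).
V3 /u/ – V4 /o/: cluster /fr/ — /fr/ is itself a permitted onset, so the whole cluster goes right; preceding coda = ∅.
V4 /o/ – V5 /e/: /v/ is a single consonant, so it becomes the next onset.
Result: drir.ki.du.fro.ve.
Syllable 2 is /ki/: onset /k/, nucleus /i/, coda ∅.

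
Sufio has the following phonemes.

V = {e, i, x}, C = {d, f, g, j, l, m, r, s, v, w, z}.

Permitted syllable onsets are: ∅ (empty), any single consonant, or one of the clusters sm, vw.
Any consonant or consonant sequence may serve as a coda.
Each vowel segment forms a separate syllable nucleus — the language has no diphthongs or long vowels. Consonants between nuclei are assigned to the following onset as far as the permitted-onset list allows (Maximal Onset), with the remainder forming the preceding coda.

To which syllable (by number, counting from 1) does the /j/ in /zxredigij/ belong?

4

Nuclei (vowels): x, e, i, i → 4 syllables.
V1 /x/ – V2 /e/: /r/ → onset of the next syllable (single consonants are always licit onsets).
V2 /e/ – V3 /i/: just /d/ — single C goes to the following onset.
V3 /i/ – V4 /i/: just /g/ — single C goes to the following onset.
Result: zx.re.di.gij.
The /j/ is in the coda of syllable 4 (/gij/).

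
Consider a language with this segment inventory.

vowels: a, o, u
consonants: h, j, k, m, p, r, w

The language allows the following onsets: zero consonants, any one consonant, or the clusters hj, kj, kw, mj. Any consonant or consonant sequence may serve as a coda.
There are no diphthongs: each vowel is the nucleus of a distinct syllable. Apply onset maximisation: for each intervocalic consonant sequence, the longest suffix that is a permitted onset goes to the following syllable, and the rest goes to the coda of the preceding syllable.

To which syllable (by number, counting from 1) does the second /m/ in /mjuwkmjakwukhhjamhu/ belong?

Nuclei (vowels): u, a, u, a, u → 5 syllables.
Between /u/ (V1) and /a/ (V2): /wkmj/; trying suffixes from longest down, /mj/ is the first permitted one, so coda /wk/ | onset /mj/.
Between /a/ (V2) and /u/ (V3): /kw/ is a licit onset in full, so it all attaches to the next syllable.
Between /u/ (V3) and /a/ (V4): cluster /khhj/ — the longest permitted-onset suffix is /hj/; onset = /hj/, preceding coda = /kh/.
Between /a/ (V4) and /u/ (V5): cluster /mh/ — the longest permitted-onset suffix is /h/; onset = /h/, preceding coda = /m/.
Putting it together: mjuwk.mja.kwukh.hjam.hu.
The second /m/ is in the onset of syllable 2 (/mja/).

2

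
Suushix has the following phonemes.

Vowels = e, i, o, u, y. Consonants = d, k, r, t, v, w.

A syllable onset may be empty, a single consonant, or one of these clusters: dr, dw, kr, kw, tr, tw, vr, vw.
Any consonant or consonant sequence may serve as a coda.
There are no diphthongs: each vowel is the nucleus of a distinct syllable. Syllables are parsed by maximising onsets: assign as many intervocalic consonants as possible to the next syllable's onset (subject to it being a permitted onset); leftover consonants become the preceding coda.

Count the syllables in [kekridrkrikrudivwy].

6

The vowels are e, i, i, u, i, y — 6 nuclei, so 6 syllables.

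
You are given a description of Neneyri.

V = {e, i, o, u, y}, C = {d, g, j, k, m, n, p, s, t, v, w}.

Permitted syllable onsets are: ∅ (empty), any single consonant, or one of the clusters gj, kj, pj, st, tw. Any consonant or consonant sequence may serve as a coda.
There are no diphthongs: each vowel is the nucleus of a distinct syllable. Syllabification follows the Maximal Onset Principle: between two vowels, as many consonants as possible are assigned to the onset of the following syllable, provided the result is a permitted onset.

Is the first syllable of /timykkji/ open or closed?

Nuclei (vowels): i, y, i → 3 syllables.
σ1/σ2 boundary: /m/ is a single consonant, so it becomes the next onset.
σ2/σ3 boundary: /kkj/ splits as /k/ + /kj/ (/kj/ is the longest suffix that is a licit onset).
Syllabification: ti.myk.kji.
Syllable 1 is /ti/; it ends in its nucleus with no coda, so it is open.

open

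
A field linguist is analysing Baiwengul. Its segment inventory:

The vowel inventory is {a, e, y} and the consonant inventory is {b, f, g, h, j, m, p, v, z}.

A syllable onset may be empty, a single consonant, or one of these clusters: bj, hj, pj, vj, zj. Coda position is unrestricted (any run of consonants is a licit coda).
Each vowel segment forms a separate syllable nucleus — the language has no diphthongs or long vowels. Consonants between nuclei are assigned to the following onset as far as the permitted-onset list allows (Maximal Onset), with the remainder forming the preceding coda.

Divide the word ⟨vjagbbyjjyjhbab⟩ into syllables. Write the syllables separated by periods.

The vowels are a, y, y, a — 4 nuclei, so 4 syllables.
/a…y/ gap (V1→V2): cluster /gbb/ — the longest permitted-onset suffix is /b/; onset = /b/, preceding coda = /gb/.
/y…y/ gap (V2→V3): cluster /jj/ — the longest permitted-onset suffix is /j/; onset = /j/, preceding coda = /j/.
/y…a/ gap (V3→V4): /jhb/ splits as /jh/ + /b/ (/b/ is the longest suffix that is a licit onset).

vjagb.byj.jyjh.bab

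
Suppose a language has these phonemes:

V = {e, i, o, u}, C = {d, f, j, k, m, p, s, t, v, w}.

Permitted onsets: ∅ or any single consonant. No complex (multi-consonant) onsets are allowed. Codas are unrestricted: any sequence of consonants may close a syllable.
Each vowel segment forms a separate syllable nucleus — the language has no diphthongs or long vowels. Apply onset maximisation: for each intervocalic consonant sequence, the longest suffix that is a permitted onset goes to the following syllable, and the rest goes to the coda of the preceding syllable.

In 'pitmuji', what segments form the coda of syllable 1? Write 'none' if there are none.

t

The vowels are i, u, i — 3 nuclei, so 3 syllables.
/i…u/ gap (V1→V2): /tm/; trying suffixes from longest down, /m/ is the first permitted one, so coda /t/ | onset /m/.
/u…i/ gap (V2→V3): /j/ is a single consonant, so it becomes the next onset.
So the parse is pit.mu.ji.
Syllable 1 is /pit/: onset /p/, nucleus /i/, coda /t/.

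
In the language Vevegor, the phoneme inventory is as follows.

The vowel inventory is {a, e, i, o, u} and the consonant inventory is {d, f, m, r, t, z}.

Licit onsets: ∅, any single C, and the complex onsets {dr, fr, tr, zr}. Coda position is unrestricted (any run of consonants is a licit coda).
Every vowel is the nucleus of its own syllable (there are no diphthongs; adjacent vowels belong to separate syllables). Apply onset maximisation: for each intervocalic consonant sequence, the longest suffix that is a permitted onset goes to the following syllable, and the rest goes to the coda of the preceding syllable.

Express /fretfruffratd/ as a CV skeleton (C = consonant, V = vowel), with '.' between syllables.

CCVC.CCVC.CCVCC

Vowels present: e, u, a; each is a nucleus, giving 3 syllables.
Between /e/ (V1) and /u/ (V2): /tfr/ splits as /t/ + /fr/ (/fr/ is the longest suffix that is a licit onset).
Between /u/ (V2) and /a/ (V3): /ffr/; trying suffixes from longest down, /fr/ is the first permitted one, so coda /f/ | onset /fr/.
Syllabification: fret.fruf.fratd.
Mapping each syllable to C/V: /fret/ → CCVC, /fruf/ → CCVC, /fratd/ → CCVCC.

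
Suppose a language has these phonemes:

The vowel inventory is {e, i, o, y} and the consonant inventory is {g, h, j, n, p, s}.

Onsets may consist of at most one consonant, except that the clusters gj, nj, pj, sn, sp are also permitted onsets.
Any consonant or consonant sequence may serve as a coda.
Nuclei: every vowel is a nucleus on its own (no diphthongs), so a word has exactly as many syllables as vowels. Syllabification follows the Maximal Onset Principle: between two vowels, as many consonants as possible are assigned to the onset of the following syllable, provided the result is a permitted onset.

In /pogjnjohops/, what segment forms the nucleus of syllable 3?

o

The vowels are o, o, o — 3 nuclei, so 3 syllables.
The third nucleus (vowel 3 from the left) is /o/.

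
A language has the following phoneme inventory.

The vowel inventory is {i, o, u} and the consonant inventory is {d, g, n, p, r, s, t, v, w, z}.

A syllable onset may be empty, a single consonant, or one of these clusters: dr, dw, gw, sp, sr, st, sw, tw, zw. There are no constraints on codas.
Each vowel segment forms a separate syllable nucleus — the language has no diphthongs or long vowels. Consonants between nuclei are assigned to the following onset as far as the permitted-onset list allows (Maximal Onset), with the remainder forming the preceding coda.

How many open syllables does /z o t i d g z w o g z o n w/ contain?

1

Nuclei (vowels): o, i, o, o → 4 syllables.
/o…i/ gap (V1→V2): just /t/ — single C goes to the following onset.
/i…o/ gap (V2→V3): /dgzw/ splits as /dg/ + /zw/ (/zw/ is the longest suffix that is a licit onset).
/o…o/ gap (V3→V4): /gz/ — longest licit onset from the right is /z/, leaving /g/ as coda.
Syllabification: zo.tidg.zwog.zonw.
Classifying each syllable: /zo/ (open), /tidg/ (closed), /zwog/ (closed), /zonw/ (closed).
Open syllables: 1.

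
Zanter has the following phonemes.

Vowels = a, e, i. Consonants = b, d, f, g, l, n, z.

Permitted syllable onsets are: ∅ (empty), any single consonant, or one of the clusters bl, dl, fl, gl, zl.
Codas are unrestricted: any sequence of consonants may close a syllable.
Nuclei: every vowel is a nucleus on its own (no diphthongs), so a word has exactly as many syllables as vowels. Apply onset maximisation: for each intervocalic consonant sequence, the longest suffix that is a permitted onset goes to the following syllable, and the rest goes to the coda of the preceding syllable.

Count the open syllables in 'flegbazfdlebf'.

0

Nuclei (vowels): e, a, e → 3 syllables.
Between /e/ (V1) and /a/ (V2): /gb/; trying suffixes from longest down, /b/ is the first permitted one, so coda /g/ | onset /b/.
Between /a/ (V2) and /e/ (V3): /zfdl/ — longest licit onset from the right is /dl/, leaving /zf/ as coda.
Syllabification: fleg.bazf.dlebf.
Classifying each syllable: /fleg/ (closed), /bazf/ (closed), /dlebf/ (closed).
Open syllables: 0.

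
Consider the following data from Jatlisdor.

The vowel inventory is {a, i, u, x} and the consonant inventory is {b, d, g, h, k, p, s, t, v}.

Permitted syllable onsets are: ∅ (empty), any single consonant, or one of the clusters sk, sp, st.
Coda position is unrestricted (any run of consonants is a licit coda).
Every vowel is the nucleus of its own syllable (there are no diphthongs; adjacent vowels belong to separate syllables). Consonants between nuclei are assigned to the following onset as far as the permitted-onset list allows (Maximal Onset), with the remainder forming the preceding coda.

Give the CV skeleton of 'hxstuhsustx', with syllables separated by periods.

Vowels present: x, u, u, x; each is a nucleus, giving 4 syllables.
Between /x/ (V1) and /u/ (V2): /st/ is a licit onset in full, so it all attaches to the next syllable.
Between /u/ (V2) and /u/ (V3): cluster /hs/ — the longest permitted-onset suffix is /s/; onset = /s/, preceding coda = /h/.
Between /u/ (V3) and /x/ (V4): cluster /st/ — /st/ is itself a permitted onset, so the whole cluster goes right; preceding coda = ∅.
So the parse is hx.stuh.su.stx.
Mapping each syllable to C/V: /hx/ → CV, /stuh/ → CCVC, /su/ → CV, /stx/ → CCV.

CV.CCVC.CV.CCV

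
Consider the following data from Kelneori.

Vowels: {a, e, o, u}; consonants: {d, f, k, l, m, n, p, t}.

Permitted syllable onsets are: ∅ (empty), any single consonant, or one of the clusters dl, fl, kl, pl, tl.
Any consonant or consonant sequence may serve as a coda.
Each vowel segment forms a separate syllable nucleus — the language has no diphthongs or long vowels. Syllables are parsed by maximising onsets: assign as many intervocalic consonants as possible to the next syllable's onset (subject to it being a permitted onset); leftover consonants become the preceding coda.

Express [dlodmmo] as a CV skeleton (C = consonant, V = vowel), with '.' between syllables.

Nuclei (vowels): o, o → 2 syllables.
V1 /o/ – V2 /o/: /dmm/; trying suffixes from longest down, /m/ is the first permitted one, so coda /dm/ | onset /m/.
Result: dlodm.mo.
Mapping each syllable to C/V: /dlodm/ → CCVCC, /mo/ → CV.

CCVCC.CV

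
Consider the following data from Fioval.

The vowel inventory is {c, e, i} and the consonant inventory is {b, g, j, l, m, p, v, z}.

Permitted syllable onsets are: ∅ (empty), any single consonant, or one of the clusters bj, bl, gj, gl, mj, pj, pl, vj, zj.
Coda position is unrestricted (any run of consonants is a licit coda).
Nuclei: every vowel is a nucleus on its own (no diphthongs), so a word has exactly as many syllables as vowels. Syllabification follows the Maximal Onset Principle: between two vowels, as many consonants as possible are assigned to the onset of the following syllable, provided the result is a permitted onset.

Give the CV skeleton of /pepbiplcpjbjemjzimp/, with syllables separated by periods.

CVC.CV.CCVCC.CCVCC.CVCC

Nuclei (vowels): e, i, c, e, i → 5 syllables.
/e…i/ gap (V1→V2): cluster /pb/ — the longest permitted-onset suffix is /b/; onset = /b/, preceding coda = /p/.
/i…c/ gap (V2→V3): /pl/ — entire cluster is a permitted onset → onset /pl/, coda ∅.
/c…e/ gap (V3→V4): cluster /pjbj/ — the longest permitted-onset suffix is /bj/; onset = /bj/, preceding coda = /pj/.
/e…i/ gap (V4→V5): /mjz/ splits as /mj/ + /z/ (/z/ is the longest suffix that is a licit onset).
Putting it together: pep.bi.plcpj.bjemj.zimp.
Mapping each syllable to C/V: /pep/ → CVC, /bi/ → CV, /plcpj/ → CCVCC, /bjemj/ → CCVCC, /zimp/ → CVCC.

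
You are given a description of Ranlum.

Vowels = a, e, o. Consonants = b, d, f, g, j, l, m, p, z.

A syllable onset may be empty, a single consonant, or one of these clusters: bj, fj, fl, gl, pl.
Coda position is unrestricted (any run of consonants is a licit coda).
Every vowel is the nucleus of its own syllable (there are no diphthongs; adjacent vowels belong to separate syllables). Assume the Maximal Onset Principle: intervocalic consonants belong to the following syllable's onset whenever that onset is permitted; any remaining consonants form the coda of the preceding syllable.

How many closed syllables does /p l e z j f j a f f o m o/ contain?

2

Vowels present: e, a, o, o; each is a nucleus, giving 4 syllables.
σ1/σ2 boundary: /zjfj/; trying suffixes from longest down, /fj/ is the first permitted one, so coda /zj/ | onset /fj/.
σ2/σ3 boundary: /ff/ — longest licit onset from the right is /f/, leaving /f/ as coda.
σ3/σ4 boundary: /m/ → onset of the next syllable (single consonants are always licit onsets).
So the parse is plezj.fjaf.fo.mo.
Classifying each syllable: /plezj/ (closed), /fjaf/ (closed), /fo/ (open), /mo/ (open).
Closed syllables: 2.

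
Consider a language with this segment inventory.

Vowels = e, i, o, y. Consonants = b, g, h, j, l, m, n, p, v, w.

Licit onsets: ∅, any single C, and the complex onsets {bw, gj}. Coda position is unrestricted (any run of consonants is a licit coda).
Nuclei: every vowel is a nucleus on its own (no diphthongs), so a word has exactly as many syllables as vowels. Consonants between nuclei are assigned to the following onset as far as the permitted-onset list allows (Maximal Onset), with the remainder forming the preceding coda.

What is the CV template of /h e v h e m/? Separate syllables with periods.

CVC.CVC

The vowels are e, e — 2 nuclei, so 2 syllables.
/e…e/ gap (V1→V2): /vh/ splits as /v/ + /h/ (/h/ is the longest suffix that is a licit onset).
Syllabification: hev.hem.
Mapping each syllable to C/V: /hev/ → CVC, /hem/ → CVC.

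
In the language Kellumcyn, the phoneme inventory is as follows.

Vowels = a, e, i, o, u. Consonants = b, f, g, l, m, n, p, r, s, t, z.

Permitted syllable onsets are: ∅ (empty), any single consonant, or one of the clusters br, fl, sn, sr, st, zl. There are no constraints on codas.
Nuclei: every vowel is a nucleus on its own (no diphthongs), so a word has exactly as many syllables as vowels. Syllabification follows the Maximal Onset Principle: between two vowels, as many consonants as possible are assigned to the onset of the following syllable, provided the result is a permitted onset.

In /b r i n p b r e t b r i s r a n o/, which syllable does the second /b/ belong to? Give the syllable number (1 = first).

Nuclei (vowels): i, e, i, a, o → 5 syllables.
/i…e/ gap (V1→V2): /npbr/ — longest licit onset from the right is /br/, leaving /np/ as coda.
/e…i/ gap (V2→V3): /tbr/ splits as /t/ + /br/ (/br/ is the longest suffix that is a licit onset).
/i…a/ gap (V3→V4): /sr/ — entire cluster is a permitted onset → onset /sr/, coda ∅.
/a…o/ gap (V4→V5): /n/ is a single consonant, so it becomes the next onset.
Result: brinp.bret.bri.sra.no.
The second /b/ is in the onset of syllable 2 (/bret/).

2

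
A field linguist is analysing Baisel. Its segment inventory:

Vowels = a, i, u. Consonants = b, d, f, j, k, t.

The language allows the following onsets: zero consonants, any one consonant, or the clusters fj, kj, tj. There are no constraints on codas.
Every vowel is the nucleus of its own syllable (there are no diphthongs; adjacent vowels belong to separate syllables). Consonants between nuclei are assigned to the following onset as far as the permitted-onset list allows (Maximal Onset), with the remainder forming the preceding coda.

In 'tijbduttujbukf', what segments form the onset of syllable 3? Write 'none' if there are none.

t

The vowels are i, u, u, u — 4 nuclei, so 4 syllables.
σ1/σ2 boundary: /jbd/ — longest licit onset from the right is /d/, leaving /jb/ as coda.
σ2/σ3 boundary: /tt/; trying suffixes from longest down, /t/ is the first permitted one, so coda /t/ | onset /t/.
σ3/σ4 boundary: /jb/ splits as /j/ + /b/ (/b/ is the longest suffix that is a licit onset).
Putting it together: tijb.dut.tuj.bukf.
Syllable 3 is /tuj/: onset /t/, nucleus /u/, coda /j/.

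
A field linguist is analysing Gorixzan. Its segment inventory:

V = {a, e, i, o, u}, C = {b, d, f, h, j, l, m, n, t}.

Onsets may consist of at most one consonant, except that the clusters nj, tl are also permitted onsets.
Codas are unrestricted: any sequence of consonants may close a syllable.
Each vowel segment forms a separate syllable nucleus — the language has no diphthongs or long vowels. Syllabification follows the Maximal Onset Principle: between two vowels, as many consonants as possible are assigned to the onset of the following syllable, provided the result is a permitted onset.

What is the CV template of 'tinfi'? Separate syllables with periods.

The vowels are i, i — 2 nuclei, so 2 syllables.
V1 /i/ – V2 /i/: cluster /nf/ — the longest permitted-onset suffix is /f/; onset = /f/, preceding coda = /n/.
Putting it together: tin.fi.
Mapping each syllable to C/V: /tin/ → CVC, /fi/ → CV.

CVC.CV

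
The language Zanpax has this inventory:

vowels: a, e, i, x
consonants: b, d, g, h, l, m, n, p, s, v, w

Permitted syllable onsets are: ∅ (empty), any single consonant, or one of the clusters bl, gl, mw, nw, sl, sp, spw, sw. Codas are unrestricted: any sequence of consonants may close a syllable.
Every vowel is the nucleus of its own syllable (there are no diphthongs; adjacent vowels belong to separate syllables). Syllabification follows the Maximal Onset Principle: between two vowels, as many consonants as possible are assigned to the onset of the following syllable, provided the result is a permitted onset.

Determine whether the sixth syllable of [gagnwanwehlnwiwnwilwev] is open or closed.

closed

Nuclei (vowels): a, a, e, i, i, e → 6 syllables.
σ1/σ2 boundary: /gnw/ — longest licit onset from the right is /nw/, leaving /g/ as coda.
σ2/σ3 boundary: /nw/ — entire cluster is a permitted onset → onset /nw/, coda ∅.
σ3/σ4 boundary: /hlnw/ — longest licit onset from the right is /nw/, leaving /hl/ as coda.
σ4/σ5 boundary: cluster /wnw/ — the longest permitted-onset suffix is /nw/; onset = /nw/, preceding coda = /w/.
σ5/σ6 boundary: /lw/ splits as /l/ + /w/ (/w/ is the longest suffix that is a licit onset).
So the parse is gag.nwa.nwehl.nwiw.nwil.wev.
Syllable 6 is /wev/ with coda /v/, so it is closed.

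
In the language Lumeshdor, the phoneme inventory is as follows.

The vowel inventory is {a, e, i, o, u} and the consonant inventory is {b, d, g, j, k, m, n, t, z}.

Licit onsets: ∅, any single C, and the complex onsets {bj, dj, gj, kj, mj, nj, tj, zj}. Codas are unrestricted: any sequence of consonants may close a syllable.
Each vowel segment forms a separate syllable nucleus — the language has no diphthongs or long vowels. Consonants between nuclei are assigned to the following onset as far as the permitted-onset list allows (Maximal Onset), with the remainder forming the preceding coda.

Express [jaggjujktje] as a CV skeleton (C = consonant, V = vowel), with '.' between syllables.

CVC.CCVCC.CCV

Vowels present: a, u, e; each is a nucleus, giving 3 syllables.
Between /a/ (V1) and /u/ (V2): /ggj/; trying suffixes from longest down, /gj/ is the first permitted one, so coda /g/ | onset /gj/.
Between /u/ (V2) and /e/ (V3): /jktj/; trying suffixes from longest down, /tj/ is the first permitted one, so coda /jk/ | onset /tj/.
Syllabification: jag.gjujk.tje.
Mapping each syllable to C/V: /jag/ → CVC, /gjujk/ → CCVCC, /tje/ → CCV.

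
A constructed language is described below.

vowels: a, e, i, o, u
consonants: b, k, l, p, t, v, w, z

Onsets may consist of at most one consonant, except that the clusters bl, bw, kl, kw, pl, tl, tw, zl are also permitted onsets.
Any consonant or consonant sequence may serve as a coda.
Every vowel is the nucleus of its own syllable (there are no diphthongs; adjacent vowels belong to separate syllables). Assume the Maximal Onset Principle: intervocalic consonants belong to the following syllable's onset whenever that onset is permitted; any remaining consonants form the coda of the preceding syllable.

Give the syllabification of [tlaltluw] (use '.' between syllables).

tlal.tluw

Vowels present: a, u; each is a nucleus, giving 2 syllables.
σ1/σ2 boundary: cluster /ltl/ — the longest permitted-onset suffix is /tl/; onset = /tl/, preceding coda = /l/.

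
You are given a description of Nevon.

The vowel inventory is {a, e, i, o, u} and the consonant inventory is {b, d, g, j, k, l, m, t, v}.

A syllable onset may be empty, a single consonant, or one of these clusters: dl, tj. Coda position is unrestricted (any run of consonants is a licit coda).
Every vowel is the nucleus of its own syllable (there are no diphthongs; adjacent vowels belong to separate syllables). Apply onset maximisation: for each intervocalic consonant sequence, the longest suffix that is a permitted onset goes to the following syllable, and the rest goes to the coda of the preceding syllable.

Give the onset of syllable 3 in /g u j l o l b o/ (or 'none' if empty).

b

Vowels present: u, o, o; each is a nucleus, giving 3 syllables.
/u…o/ gap (V1→V2): /jl/; trying suffixes from longest down, /l/ is the first permitted one, so coda /j/ | onset /l/.
/o…o/ gap (V2→V3): cluster /lb/ — the longest permitted-onset suffix is /b/; onset = /b/, preceding coda = /l/.
Putting it together: guj.lol.bo.
Syllable 3 is /bo/: onset /b/, nucleus /o/, coda ∅.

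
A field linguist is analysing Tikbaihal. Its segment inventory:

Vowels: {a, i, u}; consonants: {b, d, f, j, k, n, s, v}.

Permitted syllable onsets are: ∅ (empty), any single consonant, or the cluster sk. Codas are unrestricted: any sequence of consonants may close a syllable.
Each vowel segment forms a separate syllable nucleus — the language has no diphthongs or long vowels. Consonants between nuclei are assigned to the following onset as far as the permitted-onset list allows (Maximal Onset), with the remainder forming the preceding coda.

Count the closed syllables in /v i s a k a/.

Vowels present: i, a, a; each is a nucleus, giving 3 syllables.
/i…a/ gap (V1→V2): /s/ → onset of the next syllable (single consonants are always licit onsets).
/a…a/ gap (V2→V3): just /k/ — single C goes to the following onset.
Syllabification: vi.sa.ka.
Classifying each syllable: /vi/ (open), /sa/ (open), /ka/ (open).
Closed syllables: 0.

0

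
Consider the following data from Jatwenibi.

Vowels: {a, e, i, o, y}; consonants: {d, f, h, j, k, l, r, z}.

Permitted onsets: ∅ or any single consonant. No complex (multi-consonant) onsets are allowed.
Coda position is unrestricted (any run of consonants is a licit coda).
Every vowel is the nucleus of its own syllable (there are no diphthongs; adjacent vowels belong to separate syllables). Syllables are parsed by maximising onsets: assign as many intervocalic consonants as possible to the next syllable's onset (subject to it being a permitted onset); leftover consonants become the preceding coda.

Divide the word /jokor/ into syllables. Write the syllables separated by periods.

Nuclei (vowels): o, o → 2 syllables.
σ1/σ2 boundary: /k/ is a single consonant, so it becomes the next onset.

jo.kor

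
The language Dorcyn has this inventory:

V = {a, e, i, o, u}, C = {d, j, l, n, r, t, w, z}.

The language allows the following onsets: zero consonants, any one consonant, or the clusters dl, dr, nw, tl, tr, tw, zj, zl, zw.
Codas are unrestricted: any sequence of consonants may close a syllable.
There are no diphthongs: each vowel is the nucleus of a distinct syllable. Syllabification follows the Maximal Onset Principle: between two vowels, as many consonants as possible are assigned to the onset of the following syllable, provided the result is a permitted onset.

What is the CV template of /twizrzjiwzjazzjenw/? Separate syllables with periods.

Vowels present: i, i, a, e; each is a nucleus, giving 4 syllables.
σ1/σ2 boundary: /zrzj/; trying suffixes from longest down, /zj/ is the first permitted one, so coda /zr/ | onset /zj/.
σ2/σ3 boundary: cluster /wzj/ — the longest permitted-onset suffix is /zj/; onset = /zj/, preceding coda = /w/.
σ3/σ4 boundary: cluster /zzj/ — the longest permitted-onset suffix is /zj/; onset = /zj/, preceding coda = /z/.
Result: twizr.zjiw.zjaz.zjenw.
Mapping each syllable to C/V: /twizr/ → CCVCC, /zjiw/ → CCVC, /zjaz/ → CCVC, /zjenw/ → CCVCC.

CCVCC.CCVC.CCVC.CCVCC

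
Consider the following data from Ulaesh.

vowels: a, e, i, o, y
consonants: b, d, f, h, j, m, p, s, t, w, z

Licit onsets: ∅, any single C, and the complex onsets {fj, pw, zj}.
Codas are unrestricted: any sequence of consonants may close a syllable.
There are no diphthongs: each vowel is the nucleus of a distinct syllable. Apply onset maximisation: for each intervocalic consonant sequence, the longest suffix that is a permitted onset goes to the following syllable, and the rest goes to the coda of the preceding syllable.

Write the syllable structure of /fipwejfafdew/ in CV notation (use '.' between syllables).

The vowels are i, e, a, e — 4 nuclei, so 4 syllables.
/i…e/ gap (V1→V2): /pw/ is a licit onset in full, so it all attaches to the next syllable.
/e…a/ gap (V2→V3): cluster /jf/ — the longest permitted-onset suffix is /f/; onset = /f/, preceding coda = /j/.
/a…e/ gap (V3→V4): cluster /fd/ — the longest permitted-onset suffix is /d/; onset = /d/, preceding coda = /f/.
Putting it together: fi.pwej.faf.dew.
Mapping each syllable to C/V: /fi/ → CV, /pwej/ → CCVC, /faf/ → CVC, /dew/ → CVC.

CV.CCVC.CVC.CVC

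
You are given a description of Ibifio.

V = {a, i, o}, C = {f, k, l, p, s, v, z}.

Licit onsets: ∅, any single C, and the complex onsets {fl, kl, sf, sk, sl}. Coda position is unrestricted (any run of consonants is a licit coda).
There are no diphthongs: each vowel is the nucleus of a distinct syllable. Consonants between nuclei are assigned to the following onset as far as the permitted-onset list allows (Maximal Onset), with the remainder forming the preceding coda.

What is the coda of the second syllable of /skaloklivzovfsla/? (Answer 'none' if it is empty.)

none

Nuclei (vowels): a, o, i, o, a → 5 syllables.
/a…o/ gap (V1→V2): /l/ → onset of the next syllable (single consonants are always licit onsets).
/o…i/ gap (V2→V3): /kl/ is a licit onset in full, so it all attaches to the next syllable.
/i…o/ gap (V3→V4): cluster /vz/ — the longest permitted-onset suffix is /z/; onset = /z/, preceding coda = /v/.
/o…a/ gap (V4→V5): /vfsl/; trying suffixes from longest down, /sl/ is the first permitted one, so coda /vf/ | onset /sl/.
Syllabification: ska.lo.kliv.zovf.sla.
Syllable 2 is /lo/: onset /l/, nucleus /o/, coda ∅.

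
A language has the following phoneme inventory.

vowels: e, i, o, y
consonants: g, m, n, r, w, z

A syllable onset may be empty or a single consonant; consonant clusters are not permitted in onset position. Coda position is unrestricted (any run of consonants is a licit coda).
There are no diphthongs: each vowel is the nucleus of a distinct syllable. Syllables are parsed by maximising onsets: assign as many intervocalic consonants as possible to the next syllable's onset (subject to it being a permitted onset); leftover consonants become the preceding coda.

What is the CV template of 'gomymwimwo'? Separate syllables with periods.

The vowels are o, y, i, o — 4 nuclei, so 4 syllables.
Between /o/ (V1) and /y/ (V2): just /m/ — single C goes to the following onset.
Between /y/ (V2) and /i/ (V3): /mw/ splits as /m/ + /w/ (/w/ is the longest suffix that is a licit onset).
Between /i/ (V3) and /o/ (V4): /mw/; trying suffixes from longest down, /w/ is the first permitted one, so coda /m/ | onset /w/.
Syllabification: go.mym.wim.wo.
Mapping each syllable to C/V: /go/ → CV, /mym/ → CVC, /wim/ → CVC, /wo/ → CV.

CV.CVC.CVC.CV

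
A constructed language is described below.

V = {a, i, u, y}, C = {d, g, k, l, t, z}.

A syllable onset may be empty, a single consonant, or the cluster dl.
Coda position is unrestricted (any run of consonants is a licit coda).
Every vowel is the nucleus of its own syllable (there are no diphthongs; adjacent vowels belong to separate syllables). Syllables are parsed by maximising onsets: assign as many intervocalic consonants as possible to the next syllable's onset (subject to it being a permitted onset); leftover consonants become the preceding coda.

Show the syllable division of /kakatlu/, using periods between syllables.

The vowels are a, a, u — 3 nuclei, so 3 syllables.
σ1/σ2 boundary: just /k/ — single C goes to the following onset.
σ2/σ3 boundary: /tl/; trying suffixes from longest down, /l/ is the first permitted one, so coda /t/ | onset /l/.

ka.kat.lu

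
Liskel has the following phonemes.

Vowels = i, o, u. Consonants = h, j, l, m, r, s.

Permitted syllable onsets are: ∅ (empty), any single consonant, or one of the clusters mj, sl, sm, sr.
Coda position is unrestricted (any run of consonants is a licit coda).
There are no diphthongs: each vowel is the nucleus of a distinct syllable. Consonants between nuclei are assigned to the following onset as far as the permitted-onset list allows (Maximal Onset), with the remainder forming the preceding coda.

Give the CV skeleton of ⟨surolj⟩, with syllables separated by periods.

The vowels are u, o — 2 nuclei, so 2 syllables.
/u…o/ gap (V1→V2): /r/ → onset of the next syllable (single consonants are always licit onsets).
Putting it together: su.rolj.
Mapping each syllable to C/V: /su/ → CV, /rolj/ → CVCC.

CV.CVCC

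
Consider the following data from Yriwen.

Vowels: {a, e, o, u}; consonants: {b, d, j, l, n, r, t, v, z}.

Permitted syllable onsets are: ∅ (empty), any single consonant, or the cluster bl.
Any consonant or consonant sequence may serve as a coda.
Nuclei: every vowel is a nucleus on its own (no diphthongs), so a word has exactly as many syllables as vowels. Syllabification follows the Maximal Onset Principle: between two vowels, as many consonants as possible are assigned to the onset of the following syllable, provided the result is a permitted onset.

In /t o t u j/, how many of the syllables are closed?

1

Nuclei (vowels): o, u → 2 syllables.
Between /o/ (V1) and /u/ (V2): /t/ → onset of the next syllable (single consonants are always licit onsets).
Result: to.tuj.
Classifying each syllable: /to/ (open), /tuj/ (closed).
Closed syllables: 1.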